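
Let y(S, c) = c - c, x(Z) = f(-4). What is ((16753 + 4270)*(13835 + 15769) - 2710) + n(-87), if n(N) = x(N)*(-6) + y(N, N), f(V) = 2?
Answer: 622362170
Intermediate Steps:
x(Z) = 2
y(S, c) = 0
n(N) = -12 (n(N) = 2*(-6) + 0 = -12 + 0 = -12)
((16753 + 4270)*(13835 + 15769) - 2710) + n(-87) = ((16753 + 4270)*(13835 + 15769) - 2710) - 12 = (21023*29604 - 2710) - 12 = (622364892 - 2710) - 12 = 622362182 - 12 = 622362170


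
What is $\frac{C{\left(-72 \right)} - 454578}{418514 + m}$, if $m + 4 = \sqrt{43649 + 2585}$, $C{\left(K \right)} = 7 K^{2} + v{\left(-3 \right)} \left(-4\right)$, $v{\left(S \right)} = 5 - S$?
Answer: $- \frac{87535970110}{87575286933} + \frac{209161 \sqrt{46234}}{87575286933} \approx -0.99904$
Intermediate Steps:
$C{\left(K \right)} = -32 + 7 K^{2}$ ($C{\left(K \right)} = 7 K^{2} + \left(5 - -3\right) \left(-4\right) = 7 K^{2} + \left(5 + 3\right) \left(-4\right) = 7 K^{2} + 8 \left(-4\right) = 7 K^{2} - 32 = -32 + 7 K^{2}$)
$m = -4 + \sqrt{46234}$ ($m = -4 + \sqrt{43649 + 2585} = -4 + \sqrt{46234} \approx 211.02$)
$\frac{C{\left(-72 \right)} - 454578}{418514 + m} = \frac{\left(-32 + 7 \left(-72\right)^{2}\right) - 454578}{418514 - \left(4 - \sqrt{46234}\right)} = \frac{\left(-32 + 7 \cdot 5184\right) - 454578}{418510 + \sqrt{46234}} = \frac{\left(-32 + 36288\right) - 454578}{418510 + \sqrt{46234}} = \frac{36256 - 454578}{418510 + \sqrt{46234}} = - \frac{418322}{418510 + \sqrt{46234}}$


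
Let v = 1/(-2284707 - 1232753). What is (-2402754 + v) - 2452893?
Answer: -17079544096621/3517460 ≈ -4.8556e+6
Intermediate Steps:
v = -1/3517460 (v = 1/(-3517460) = -1/3517460 ≈ -2.8430e-7)
(-2402754 + v) - 2452893 = (-2402754 - 1/3517460) - 2452893 = -8451591084841/3517460 - 2452893 = -17079544096621/3517460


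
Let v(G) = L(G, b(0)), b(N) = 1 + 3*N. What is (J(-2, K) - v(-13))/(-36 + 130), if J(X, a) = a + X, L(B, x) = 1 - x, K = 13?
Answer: 11/94 ≈ 0.11702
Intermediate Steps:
J(X, a) = X + a
v(G) = 0 (v(G) = 1 - (1 + 3*0) = 1 - (1 + 0) = 1 - 1*1 = 1 - 1 = 0)
(J(-2, K) - v(-13))/(-36 + 130) = ((-2 + 13) - 1*0)/(-36 + 130) = (11 + 0)/94 = 11*(1/94) = 11/94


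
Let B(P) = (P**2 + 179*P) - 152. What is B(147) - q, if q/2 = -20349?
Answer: 88468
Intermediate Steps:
q = -40698 (q = 2*(-20349) = -40698)
B(P) = -152 + P**2 + 179*P
B(147) - q = (-152 + 147**2 + 179*147) - 1*(-40698) = (-152 + 21609 + 26313) + 40698 = 47770 + 40698 = 88468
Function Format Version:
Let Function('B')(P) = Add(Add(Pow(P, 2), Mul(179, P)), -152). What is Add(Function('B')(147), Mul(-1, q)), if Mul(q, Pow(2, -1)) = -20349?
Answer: 88468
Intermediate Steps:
q = -40698 (q = Mul(2, -20349) = -40698)
Function('B')(P) = Add(-152, Pow(P, 2), Mul(179, P))
Add(Function('B')(147), Mul(-1, q)) = Add(Add(-152, Pow(147, 2), Mul(179, 147)), Mul(-1, -40698)) = Add(Add(-152, 21609, 26313), 40698) = Add(47770, 40698) = 88468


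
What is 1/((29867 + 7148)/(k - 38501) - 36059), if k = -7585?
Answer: -46086/1661852089 ≈ -2.7732e-5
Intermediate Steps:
1/((29867 + 7148)/(k - 38501) - 36059) = 1/((29867 + 7148)/(-7585 - 38501) - 36059) = 1/(37015/(-46086) - 36059) = 1/(37015*(-1/46086) - 36059) = 1/(-37015/46086 - 36059) = 1/(-1661852089/46086) = -46086/1661852089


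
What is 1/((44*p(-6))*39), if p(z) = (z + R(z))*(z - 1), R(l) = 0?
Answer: 1/72072 ≈ 1.3875e-5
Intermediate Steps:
p(z) = z*(-1 + z) (p(z) = (z + 0)*(z - 1) = z*(-1 + z))
1/((44*p(-6))*39) = 1/((44*(-6*(-1 - 6)))*39) = 1/((44*(-6*(-7)))*39) = 1/((44*42)*39) = 1/(1848*39) = 1/72072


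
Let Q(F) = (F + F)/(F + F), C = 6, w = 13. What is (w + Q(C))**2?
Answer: 196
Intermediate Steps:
Q(F) = 1 (Q(F) = (2*F)/((2*F)) = (2*F)*(1/(2*F)) = 1)
(w + Q(C))**2 = (13 + 1)**2 = 14**2 = 196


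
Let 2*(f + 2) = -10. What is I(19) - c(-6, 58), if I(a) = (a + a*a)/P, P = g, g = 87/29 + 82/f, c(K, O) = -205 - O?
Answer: 13383/61 ≈ 219.39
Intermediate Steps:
f = -7 (f = -2 + (½)*(-10) = -2 - 5 = -7)
g = -61/7 (g = 87/29 + 82/(-7) = 87*(1/29) + 82*(-⅐) = 3 - 82/7 = -61/7 ≈ -8.7143)
P = -61/7 ≈ -8.7143
I(a) = -7*a/61 - 7*a²/61 (I(a) = (a + a*a)/(-61/7) = (a + a²)*(-7/61) = -7*a/61 - 7*a²/61)
I(19) - c(-6, 58) = -7/61*19*(1 + 19) - (-205 - 1*58) = -7/61*19*20 - (-205 - 58) = -2660/61 - 1*(-263) = -2660/61 + 263 = 13383/61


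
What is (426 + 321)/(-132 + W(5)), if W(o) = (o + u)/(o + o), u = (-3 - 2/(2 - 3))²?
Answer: -415/73 ≈ -5.6849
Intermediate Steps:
u = 1 (u = (-3 - 2/(-1))² = (-3 - 2*(-1))² = (-3 + 2)² = (-1)² = 1)
W(o) = (1 + o)/(2*o) (W(o) = (o + 1)/(o + o) = (1 + o)/((2*o)) = (1 + o)*(1/(2*o)) = (1 + o)/(2*o))
(426 + 321)/(-132 + W(5)) = (426 + 321)/(-132 + (½)*(1 + 5)/5) = 747/(-132 + (½)*(⅕)*6) = 747/(-132 + ⅗) = 747/(-657/5) = 747*(-5/657) = -415/73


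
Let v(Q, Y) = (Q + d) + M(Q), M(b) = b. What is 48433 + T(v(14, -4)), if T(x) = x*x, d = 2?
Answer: 49333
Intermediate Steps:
v(Q, Y) = 2 + 2*Q (v(Q, Y) = (Q + 2) + Q = (2 + Q) + Q = 2 + 2*Q)
T(x) = x²
48433 + T(v(14, -4)) = 48433 + (2 + 2*14)² = 48433 + (2 + 28)² = 48433 + 30² = 48433 + 900 = 49333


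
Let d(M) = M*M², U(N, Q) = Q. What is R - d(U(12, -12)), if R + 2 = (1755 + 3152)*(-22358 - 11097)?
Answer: -164161959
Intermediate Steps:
d(M) = M³
R = -164163687 (R = -2 + (1755 + 3152)*(-22358 - 11097) = -2 + 4907*(-33455) = -2 - 164163685 = -164163687)
R - d(U(12, -12)) = -164163687 - 1*(-12)³ = -164163687 - 1*(-1728) = -164163687 + 1728 = -164161959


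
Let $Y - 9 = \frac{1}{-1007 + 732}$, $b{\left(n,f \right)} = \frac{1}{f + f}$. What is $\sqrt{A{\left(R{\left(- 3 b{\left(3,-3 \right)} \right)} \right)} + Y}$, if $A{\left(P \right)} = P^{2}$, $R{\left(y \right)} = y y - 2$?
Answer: $\frac{\sqrt{583649}}{220} \approx 3.4726$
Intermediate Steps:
$b{\left(n,f \right)} = \frac{1}{2 f}$
$R{\left(y \right)} = -2 + y^{2}$ ($R{\left(y \right)} = y^{2} - 2 = -2 + y^{2}$)
$Y = \frac{2474}{275}$ ($Y = 9 + \frac{1}{-1007 + 732} = 9 + \frac{1}{-275} = 9 - \frac{1}{275} = \frac{2474}{275} \approx 8.9964$)
$\sqrt{A{\left(R{\left(- 3 b{\left(3,-3 \right)} \right)} \right)} + Y} = \sqrt{\left(-2 + \left(- 3 \frac{1}{2 \left(-3\right)}\right)^{2}\right)^{2} + \frac{2474}{275}} = \sqrt{\left(-2 + \left(- 3 \cdot \frac{1}{2} \left(- \frac{1}{3}\right)\right)^{2}\right)^{2} + \frac{2474}{275}} = \sqrt{\left(-2 + \left(\left(-3\right) \left(- \frac{1}{6}\right)\right)^{2}\right)^{2} + \frac{2474}{275}} = \sqrt{\left(-2 + \left(\frac{1}{2}\right)^{2}\right)^{2} + \frac{2474}{275}} = \sqrt{\left(-2 + \frac{1}{4}\right)^{2} + \frac{2474}{275}} = \sqrt{\left(- \frac{7}{4}\right)^{2} + \frac{2474}{275}} = \sqrt{\frac{49}{16} + \frac{2474}{275}} = \sqrt{\frac{53059}{4400}} = \frac{\sqrt{583649}}{220}$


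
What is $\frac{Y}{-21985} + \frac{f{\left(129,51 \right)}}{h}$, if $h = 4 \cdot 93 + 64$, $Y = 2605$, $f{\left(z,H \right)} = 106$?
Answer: $\frac{119463}{958546} \approx 0.12463$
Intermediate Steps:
$h = 436$ ($h = 372 + 64 = 436$)
$\frac{Y}{-21985} + \frac{f{\left(129,51 \right)}}{h} = \frac{2605}{-21985} + \frac{106}{436} = 2605 \left(- \frac{1}{21985}\right) + 106 \cdot \frac{1}{436} = - \frac{521}{4397} + \frac{53}{218} = \frac{119463}{958546}$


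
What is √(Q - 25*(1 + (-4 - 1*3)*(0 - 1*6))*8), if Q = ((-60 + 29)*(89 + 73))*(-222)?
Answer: 2*√276571 ≈ 1051.8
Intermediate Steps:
Q = 1114884 (Q = -31*162*(-222) = -5022*(-222) = 1114884)
√(Q - 25*(1 + (-4 - 1*3)*(0 - 1*6))*8) = √(1114884 - 25*(1 + (-4 - 1*3)*(0 - 1*6))*8) = √(1114884 - 25*(1 + (-4 - 3)*(0 - 6))*8) = √(1114884 - 25*(1 - 7*(-6))*8) = √(1114884 - 25*(1 + 42)*8) = √(1114884 - 25*43*8) = √(1114884 - 1075*8) = √(1114884 - 8600) = √1106284 = 2*√276571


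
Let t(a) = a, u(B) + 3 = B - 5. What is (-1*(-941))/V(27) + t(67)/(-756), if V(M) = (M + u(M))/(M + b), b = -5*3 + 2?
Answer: 4978231/17388 ≈ 286.30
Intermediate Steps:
u(B) = -8 + B (u(B) = -3 + (B - 5) = -3 + (-5 + B) = -8 + B)
b = -13 (b = -15 + 2 = -13)
V(M) = (-8 + 2*M)/(-13 + M) (V(M) = (M + (-8 + M))/(M - 13) = (-8 + 2*M)/(-13 + M))
(-1*(-941))/V(27) + t(67)/(-756) = (-1*(-941))/((2*(-4 + 27)/(-13 + 27))) + 67/(-756) = 941/((2*23/14)) + 67*(-1/756) = 941/((2*(1/14)*23)) - 67/756 = 941/(23/7) - 67/756 = 941*(7/23) - 67/756 = 6587/23 - 67/756 = 4978231/17388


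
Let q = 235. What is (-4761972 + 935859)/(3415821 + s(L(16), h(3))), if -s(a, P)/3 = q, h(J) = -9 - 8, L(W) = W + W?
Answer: -1275371/1138372 ≈ -1.1203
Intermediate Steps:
L(W) = 2*W
h(J) = -17
s(a, P) = -705 (s(a, P) = -3*235 = -705)
(-4761972 + 935859)/(3415821 + s(L(16), h(3))) = (-4761972 + 935859)/(3415821 - 705) = -3826113/3415116 = -3826113*1/3415116 = -1275371/1138372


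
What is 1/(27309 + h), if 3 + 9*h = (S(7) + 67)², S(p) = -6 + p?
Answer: 9/250402 ≈ 3.5942e-5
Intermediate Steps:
h = 4621/9 (h = -⅓ + ((-6 + 7) + 67)²/9 = -⅓ + (1 + 67)²/9 = -⅓ + (⅑)*68² = -⅓ + (⅑)*4624 = -⅓ + 4624/9 = 4621/9 ≈ 513.44)
1/(27309 + h) = 1/(27309 + 4621/9) = 1/(250402/9) = 9/250402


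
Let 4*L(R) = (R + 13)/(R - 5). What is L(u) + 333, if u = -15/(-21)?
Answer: 1661/5 ≈ 332.20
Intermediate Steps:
u = 5/7 (u = -15*(-1/21) = 5/7 ≈ 0.71429)
L(R) = (13 + R)/(4*(-5 + R)) (L(R) = ((R + 13)/(R - 5))/4 = ((13 + R)/(-5 + R))/4 = (13 + R)/(4*(-5 + R)))
L(u) + 333 = (13 + 5/7)/(4*(-5 + 5/7)) + 333 = (1/4)*(96/7)/(-30/7) + 333 = (1/4)*(-7/30)*(96/7) + 333 = -4/5 + 333 = 1661/5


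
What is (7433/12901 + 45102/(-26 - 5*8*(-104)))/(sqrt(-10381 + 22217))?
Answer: 51049077*sqrt(2959)/26301926651 ≈ 0.10558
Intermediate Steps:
(7433/12901 + 45102/(-26 - 5*8*(-104)))/(sqrt(-10381 + 22217)) = (7433*(1/12901) + 45102/(-26 - 40*(-104)))/(sqrt(11836)) = (7433/12901 + 45102/(-26 + 4160))/((2*sqrt(2959))) = (7433/12901 + 45102/4134)*(sqrt(2959)/5918) = (7433/12901 + 45102*(1/4134))*(sqrt(2959)/5918) = (7433/12901 + 7517/689)*(sqrt(2959)/5918) = 102098154*(sqrt(2959)/5918)/8888789 = 51049077*sqrt(2959)/26301926651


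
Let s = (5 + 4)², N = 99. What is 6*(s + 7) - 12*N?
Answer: -660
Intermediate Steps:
s = 81 (s = 9² = 81)
6*(s + 7) - 12*N = 6*(81 + 7) - 12*99 = 6*88 - 1188 = 528 - 1188 = -660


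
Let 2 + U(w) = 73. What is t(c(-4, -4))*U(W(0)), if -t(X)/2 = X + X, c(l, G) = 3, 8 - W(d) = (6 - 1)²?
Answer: -852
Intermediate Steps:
W(d) = -17 (W(d) = 8 - (6 - 1)² = 8 - 1*5² = 8 - 1*25 = 8 - 25 = -17)
U(w) = 71 (U(w) = -2 + 73 = 71)
t(X) = -4*X (t(X) = -2*(X + X) = -4*X)
t(c(-4, -4))*U(W(0)) = -4*3*71 = -12*71 = -852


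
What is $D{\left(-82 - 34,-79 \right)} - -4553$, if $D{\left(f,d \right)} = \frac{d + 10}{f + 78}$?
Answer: $\frac{173083}{38} \approx 4554.8$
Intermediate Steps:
$D{\left(f,d \right)} = \frac{10 + d}{78 + f}$
$D{\left(-82 - 34,-79 \right)} - -4553 = \frac{10 - 79}{78 - 116} - -4553 = \frac{1}{78 - 116} \left(-69\right) + 4553 = \frac{1}{-38} \left(-69\right) + 4553 = \left(- \frac{1}{38}\right) \left(-69\right) + 4553 = \frac{69}{38} + 4553 = \frac{173083}{38}$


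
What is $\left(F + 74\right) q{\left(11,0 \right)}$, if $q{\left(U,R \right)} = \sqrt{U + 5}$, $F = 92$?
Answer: $664$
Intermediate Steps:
$q{\left(U,R \right)} = \sqrt{5 + U}$
$\left(F + 74\right) q{\left(11,0 \right)} = \left(92 + 74\right) \sqrt{5 + 11} = 166 \sqrt{16} = 166 \cdot 4 = 664$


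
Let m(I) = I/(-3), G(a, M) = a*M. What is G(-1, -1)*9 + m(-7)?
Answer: 34/3 ≈ 11.333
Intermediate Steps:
G(a, M) = M*a
m(I) = -I/3 (m(I) = I*(-⅓) = -I/3)
G(-1, -1)*9 + m(-7) = -1*(-1)*9 - ⅓*(-7) = 1*9 + 7/3 = 9 + 7/3 = 34/3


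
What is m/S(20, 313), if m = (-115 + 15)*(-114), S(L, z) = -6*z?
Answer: -1900/313 ≈ -6.0703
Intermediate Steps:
m = 11400 (m = -100*(-114) = 11400)
m/S(20, 313) = 11400/((-6*313)) = 11400/(-1878) = 11400*(-1/1878) = -1900/313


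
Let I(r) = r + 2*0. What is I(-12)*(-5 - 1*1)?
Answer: 72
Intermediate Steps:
I(r) = r (I(r) = r + 0 = r)
I(-12)*(-5 - 1*1) = -12*(-5 - 1*1) = -12*(-5 - 1) = -12*(-6) = 72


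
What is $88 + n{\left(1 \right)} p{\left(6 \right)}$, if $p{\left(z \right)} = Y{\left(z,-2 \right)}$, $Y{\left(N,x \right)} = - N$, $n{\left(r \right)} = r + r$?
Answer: $76$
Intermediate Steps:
$n{\left(r \right)} = 2 r$
$p{\left(z \right)} = - z$
$88 + n{\left(1 \right)} p{\left(6 \right)} = 88 + 2 \cdot 1 \left(\left(-1\right) 6\right) = 88 + 2 \left(-6\right) = 88 - 12 = 76$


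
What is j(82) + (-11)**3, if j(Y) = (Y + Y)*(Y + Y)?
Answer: 25565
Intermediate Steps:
j(Y) = 4*Y**2 (j(Y) = (2*Y)*(2*Y) = 4*Y**2)
j(82) + (-11)**3 = 4*82**2 + (-11)**3 = 4*6724 - 1331 = 26896 - 1331 = 25565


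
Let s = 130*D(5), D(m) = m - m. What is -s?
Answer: 0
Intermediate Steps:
D(m) = 0
s = 0 (s = 130*0 = 0)
-s = -1*0 = 0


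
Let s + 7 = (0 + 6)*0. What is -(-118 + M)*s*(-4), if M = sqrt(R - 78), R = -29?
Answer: 3304 - 28*I*sqrt(107) ≈ 3304.0 - 289.63*I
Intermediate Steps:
s = -7 (s = -7 + (0 + 6)*0 = -7 + 6*0 = -7 + 0 = -7)
M = I*sqrt(107) (M = sqrt(-29 - 78) = sqrt(-107) = I*sqrt(107) ≈ 10.344*I)
-(-118 + M)*s*(-4) = -(-118 + I*sqrt(107))*(-7*(-4)) = -(-118 + I*sqrt(107))*28 = -(-3304 + 28*I*sqrt(107)) = 3304 - 28*I*sqrt(107)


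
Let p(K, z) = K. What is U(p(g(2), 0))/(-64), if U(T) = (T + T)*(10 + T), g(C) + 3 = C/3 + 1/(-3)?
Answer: 11/18 ≈ 0.61111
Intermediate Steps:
g(C) = -10/3 + C/3 (g(C) = -3 + (C/3 + 1/(-3)) = -3 + (C*(1/3) + 1*(-1/3)) = -3 + (C/3 - 1/3) = -3 + (-1/3 + C/3) = -10/3 + C/3)
U(T) = 2*T*(10 + T) (U(T) = (2*T)*(10 + T) = 2*T*(10 + T))
U(p(g(2), 0))/(-64) = (2*(-10/3 + (1/3)*2)*(10 + (-10/3 + (1/3)*2)))/(-64) = (2*(-10/3 + 2/3)*(10 + (-10/3 + 2/3)))*(-1/64) = (2*(-8/3)*(10 - 8/3))*(-1/64) = (2*(-8/3)*(22/3))*(-1/64) = -352/9*(-1/64) = 11/18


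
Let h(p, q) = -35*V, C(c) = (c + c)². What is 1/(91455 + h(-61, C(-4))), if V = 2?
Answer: 1/91385 ≈ 1.0943e-5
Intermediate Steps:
C(c) = 4*c² (C(c) = (2*c)² = 4*c²)
h(p, q) = -70 (h(p, q) = -35*2 = -70)
1/(91455 + h(-61, C(-4))) = 1/(91455 - 70) = 1/91385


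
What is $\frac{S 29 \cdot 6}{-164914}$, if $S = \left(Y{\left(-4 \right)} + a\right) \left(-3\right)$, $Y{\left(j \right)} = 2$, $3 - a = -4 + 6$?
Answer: $\frac{783}{82457} \approx 0.0094959$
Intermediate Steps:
$a = 1$ ($a = 3 - \left(-4 + 6\right) = 3 - 2 = 1$)
$S = -9$ ($S = \left(2 + 1\right) \left(-3\right) = 3 \left(-3\right) = -9$)
$\frac{S 29 \cdot 6}{-164914} = \frac{\left(-9\right) 29 \cdot 6}{-164914} = \left(-261\right) 6 \left(- \frac{1}{164914}\right) = \left(-1566\right) \left(- \frac{1}{164914}\right) = \frac{783}{82457}$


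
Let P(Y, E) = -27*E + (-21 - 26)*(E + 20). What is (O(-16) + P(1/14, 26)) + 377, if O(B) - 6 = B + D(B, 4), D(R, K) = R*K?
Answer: -2561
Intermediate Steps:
D(R, K) = K*R
O(B) = 6 + 5*B (O(B) = 6 + (B + 4*B) = 6 + 5*B)
P(Y, E) = -940 - 74*E (P(Y, E) = -27*E - 47*(20 + E) = -27*E + (-940 - 47*E) = -940 - 74*E)
(O(-16) + P(1/14, 26)) + 377 = ((6 + 5*(-16)) + (-940 - 74*26)) + 377 = ((6 - 80) + (-940 - 1924)) + 377 = (-74 - 2864) + 377 = -2938 + 377 = -2561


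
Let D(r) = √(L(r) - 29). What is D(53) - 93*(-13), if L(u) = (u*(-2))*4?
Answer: 1209 + I*√453 ≈ 1209.0 + 21.284*I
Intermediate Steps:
L(u) = -8*u (L(u) = -2*u*4 = -8*u)
D(r) = √(-29 - 8*r) (D(r) = √(-8*r - 29) = √(-29 - 8*r))
D(53) - 93*(-13) = √(-29 - 8*53) - 93*(-13) = √(-29 - 424) + 1209 = √(-453) + 1209 = I*√453 + 1209 = 1209 + I*√453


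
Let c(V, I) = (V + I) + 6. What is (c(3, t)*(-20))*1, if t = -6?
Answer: -60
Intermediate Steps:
c(V, I) = 6 + I + V (c(V, I) = (I + V) + 6 = 6 + I + V)
(c(3, t)*(-20))*1 = ((6 - 6 + 3)*(-20))*1 = (3*(-20))*1 = -60*1 = -60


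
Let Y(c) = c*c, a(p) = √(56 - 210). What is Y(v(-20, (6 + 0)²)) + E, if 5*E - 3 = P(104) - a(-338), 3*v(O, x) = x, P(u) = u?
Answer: 827/5 - I*√154/5 ≈ 165.4 - 2.4819*I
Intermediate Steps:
v(O, x) = x/3
a(p) = I*√154 (a(p) = √(-154) = I*√154)
Y(c) = c²
E = 107/5 - I*√154/5 (E = ⅗ + (104 - I*√154)/5 = ⅗ + (104/5 - I*√154/5) = 107/5 - I*√154/5 ≈ 21.4 - 2.4819*I)
Y(v(-20, (6 + 0)²)) + E = ((6 + 0)²/3)² + (107/5 - I*√154/5) = ((⅓)*6²)² + (107/5 - I*√154/5) = ((⅓)*36)² + (107/5 - I*√154/5) = 12² + (107/5 - I*√154/5) = 144 + (107/5 - I*√154/5) = 827/5 - I*√154/5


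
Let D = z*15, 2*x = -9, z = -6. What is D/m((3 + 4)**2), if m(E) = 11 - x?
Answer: -180/31 ≈ -5.8064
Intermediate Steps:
x = -9/2 (x = (1/2)*(-9) = -9/2 ≈ -4.5000)
m(E) = 31/2 (m(E) = 11 - 1*(-9/2) = 11 + 9/2 = 31/2)
D = -90 (D = -6*15 = -90)
D/m((3 + 4)**2) = -90/31/2 = -90*2/31 = -180/31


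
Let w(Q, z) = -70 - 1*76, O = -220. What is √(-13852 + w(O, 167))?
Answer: I*√13998 ≈ 118.31*I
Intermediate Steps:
w(Q, z) = -146 (w(Q, z) = -70 - 76 = -146)
√(-13852 + w(O, 167)) = √(-13852 - 146) = √(-13998) = I*√13998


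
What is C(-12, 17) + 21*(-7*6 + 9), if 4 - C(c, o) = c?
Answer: -677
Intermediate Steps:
C(c, o) = 4 - c
C(-12, 17) + 21*(-7*6 + 9) = (4 - 1*(-12)) + 21*(-7*6 + 9) = (4 + 12) + 21*(-42 + 9) = 16 + 21*(-33) = 16 - 693 = -677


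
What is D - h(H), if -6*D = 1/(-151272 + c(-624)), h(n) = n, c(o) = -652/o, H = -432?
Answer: 10194452234/23598269 ≈ 432.00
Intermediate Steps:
D = 26/23598269 (D = -1/(6*(-151272 - 652/(-624))) = -1/(6*(-151272 - 652*(-1/624))) = -1/(6*(-151272 + 163/156)) = -1/(6*(-23598269/156)) = -⅙*(-156/23598269) = 26/23598269 ≈ 1.1018e-6)
D - h(H) = 26/23598269 - 1*(-432) = 26/23598269 + 432 = 10194452234/23598269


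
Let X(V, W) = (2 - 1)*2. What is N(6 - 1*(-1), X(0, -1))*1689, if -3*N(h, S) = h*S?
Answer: -7882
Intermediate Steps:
X(V, W) = 2 (X(V, W) = 1*2 = 2)
N(h, S) = -S*h/3 (N(h, S) = -h*S/3 = -S*h/3)
N(6 - 1*(-1), X(0, -1))*1689 = -⅓*2*(6 - 1*(-1))*1689 = -⅓*2*(6 + 1)*1689 = -⅓*2*7*1689 = -14/3*1689 = -7882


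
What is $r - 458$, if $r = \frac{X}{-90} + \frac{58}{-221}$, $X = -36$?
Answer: $- \frac{505938}{1105} \approx -457.86$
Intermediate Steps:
$r = \frac{152}{1105}$ ($r = - \frac{36}{-90} + \frac{58}{-221} = \left(-36\right) \left(- \frac{1}{90}\right) + 58 \left(- \frac{1}{221}\right) = \frac{2}{5} - \frac{58}{221} = \frac{152}{1105} \approx 0.13756$)
$r - 458 = \frac{152}{1105} - 458 = - \frac{505938}{1105}$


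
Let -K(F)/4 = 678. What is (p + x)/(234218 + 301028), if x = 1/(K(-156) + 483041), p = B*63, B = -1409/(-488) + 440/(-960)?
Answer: 8967262223/31365489463948 ≈ 0.00028590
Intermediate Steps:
K(F) = -2712 (K(F) = -4*678 = -2712)
B = 889/366 (B = -1409*(-1/488) + 440*(-1/960) = 1409/488 - 11/24 = 889/366 ≈ 2.4290)
p = 18669/122 (p = (889/366)*63 = 18669/122 ≈ 153.02)
x = 1/480329 (x = 1/(-2712 + 483041) = 1/480329 ≈ 2.0819e-6)
(p + x)/(234218 + 301028) = (18669/122 + 1/480329)/(234218 + 301028) = (8967262223/58600138)/535246 = (8967262223/58600138)*(1/535246) = 8967262223/31365489463948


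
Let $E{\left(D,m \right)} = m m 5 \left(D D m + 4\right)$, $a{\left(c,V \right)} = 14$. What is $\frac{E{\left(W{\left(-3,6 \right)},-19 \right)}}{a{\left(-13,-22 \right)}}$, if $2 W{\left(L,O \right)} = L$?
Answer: $- \frac{279775}{56} \approx -4996.0$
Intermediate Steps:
$W{\left(L,O \right)} = \frac{L}{2}$
$E{\left(D,m \right)} = 5 m^{2} \left(4 + m D^{2}\right)$ ($E{\left(D,m \right)} = m^{2} \cdot 5 \left(D^{2} m + 4\right) = 5 m^{2} \left(m D^{2} + 4\right) = 5 m^{2} \left(4 + m D^{2}\right)$)
$\frac{E{\left(W{\left(-3,6 \right)},-19 \right)}}{a{\left(-13,-22 \right)}} = \frac{5 \left(-19\right)^{2} \left(4 - 19 \left(\frac{1}{2} \left(-3\right)\right)^{2}\right)}{14} = 5 \cdot 361 \left(4 - 19 \left(- \frac{3}{2}\right)^{2}\right) \frac{1}{14} = 5 \cdot 361 \left(4 - \frac{171}{4}\right) \frac{1}{14} = 5 \cdot 361 \left(- \frac{155}{4}\right) \frac{1}{14} = \left(- \frac{279775}{4}\right) \frac{1}{14} = - \frac{279775}{56}$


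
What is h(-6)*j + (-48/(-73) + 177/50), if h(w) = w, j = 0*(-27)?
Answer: 15321/3650 ≈ 4.1975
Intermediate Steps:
j = 0
h(-6)*j + (-48/(-73) + 177/50) = -6*0 + (-48/(-73) + 177/50) = 0 + (-48*(-1/73) + 177*(1/50)) = 0 + (48/73 + 177/50) = 0 + 15321/3650 = 15321/3650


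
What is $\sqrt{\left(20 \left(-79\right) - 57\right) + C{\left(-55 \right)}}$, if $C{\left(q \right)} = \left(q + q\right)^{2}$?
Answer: $\sqrt{10463} \approx 102.29$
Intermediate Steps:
$C{\left(q \right)} = 4 q^{2}$ ($C{\left(q \right)} = \left(2 q\right)^{2} = 4 q^{2}$)
$\sqrt{\left(20 \left(-79\right) - 57\right) + C{\left(-55 \right)}} = \sqrt{\left(20 \left(-79\right) - 57\right) + 4 \left(-55\right)^{2}} = \sqrt{\left(-1580 - 57\right) + 4 \cdot 3025} = \sqrt{-1637 + 12100} = \sqrt{10463}$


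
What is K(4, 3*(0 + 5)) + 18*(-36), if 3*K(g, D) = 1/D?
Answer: -29159/45 ≈ -647.98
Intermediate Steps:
K(g, D) = 1/(3*D)
K(4, 3*(0 + 5)) + 18*(-36) = 1/(3*((3*(0 + 5)))) + 18*(-36) = 1/(3*((3*5))) - 648 = (⅓)/15 - 648 = (⅓)*(1/15) - 648 = 1/45 - 648 = -29159/45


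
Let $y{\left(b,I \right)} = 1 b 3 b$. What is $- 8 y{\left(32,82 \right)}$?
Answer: $-24576$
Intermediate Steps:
$y{\left(b,I \right)} = 3 b^{2}$ ($y{\left(b,I \right)} = b 3 b = 3 b b = 3 b^{2}$)
$- 8 y{\left(32,82 \right)} = - 8 \cdot 3 \cdot 32^{2} = - 8 \cdot 3 \cdot 1024 = \left(-8\right) 3072 = -24576$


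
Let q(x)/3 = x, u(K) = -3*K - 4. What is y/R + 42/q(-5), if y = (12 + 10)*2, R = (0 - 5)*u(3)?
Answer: -138/65 ≈ -2.1231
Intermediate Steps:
u(K) = -4 - 3*K
q(x) = 3*x
R = 65 (R = (0 - 5)*(-4 - 3*3) = -5*(-4 - 9) = -5*(-13) = 65)
y = 44 (y = 22*2 = 44)
y/R + 42/q(-5) = 44/65 + 42/((3*(-5))) = 44*(1/65) + 42/(-15) = 44/65 + 42*(-1/15) = 44/65 - 14/5 = -138/65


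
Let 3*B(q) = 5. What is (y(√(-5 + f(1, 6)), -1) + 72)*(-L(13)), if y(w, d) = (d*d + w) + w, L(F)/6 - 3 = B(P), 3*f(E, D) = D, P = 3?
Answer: -2044 - 56*I*√3 ≈ -2044.0 - 96.995*I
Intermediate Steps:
f(E, D) = D/3
B(q) = 5/3 (B(q) = (⅓)*5 = 5/3)
L(F) = 28 (L(F) = 18 + 6*(5/3) = 18 + 10 = 28)
y(w, d) = d² + 2*w (y(w, d) = (d² + w) + w = (w + d²) + w = d² + 2*w)
(y(√(-5 + f(1, 6)), -1) + 72)*(-L(13)) = (((-1)² + 2*√(-5 + (⅓)*6)) + 72)*(-1*28) = ((1 + 2*√(-5 + 2)) + 72)*(-28) = ((1 + 2*√(-3)) + 72)*(-28) = ((1 + 2*(I*√3)) + 72)*(-28) = ((1 + 2*I*√3) + 72)*(-28) = (73 + 2*I*√3)*(-28) = -2044 - 56*I*√3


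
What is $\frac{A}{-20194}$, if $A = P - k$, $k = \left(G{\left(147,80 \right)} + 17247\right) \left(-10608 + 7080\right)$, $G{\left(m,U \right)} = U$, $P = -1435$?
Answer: $- \frac{61128221}{20194} \approx -3027.0$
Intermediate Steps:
$k = -61129656$ ($k = \left(80 + 17247\right) \left(-10608 + 7080\right) = 17327 \left(-3528\right) = -61129656$)
$A = 61128221$ ($A = -1435 - -61129656 = -1435 + 61129656 = 61128221$)
$\frac{A}{-20194} = \frac{61128221}{-20194} = 61128221 \left(- \frac{1}{20194}\right) = - \frac{61128221}{20194}$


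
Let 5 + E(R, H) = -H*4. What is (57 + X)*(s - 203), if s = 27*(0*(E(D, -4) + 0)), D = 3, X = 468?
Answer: -106575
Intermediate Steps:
E(R, H) = -5 - 4*H (E(R, H) = -5 - H*4 = -5 - 4*H)
s = 0 (s = 27*(0*((-5 - 4*(-4)) + 0)) = 27*(0*((-5 + 16) + 0)) = 27*(0*(11 + 0)) = 27*(0*11) = 27*0 = 0)
(57 + X)*(s - 203) = (57 + 468)*(0 - 203) = 525*(-203) = -106575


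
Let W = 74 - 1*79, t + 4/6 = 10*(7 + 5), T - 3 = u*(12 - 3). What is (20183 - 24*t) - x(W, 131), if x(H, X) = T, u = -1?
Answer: 17325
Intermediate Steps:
T = -6 (T = 3 - (12 - 3) = 3 - 1*9 = 3 - 9 = -6)
t = 358/3 (t = -⅔ + 10*(7 + 5) = -⅔ + 10*12 = -⅔ + 120 = 358/3 ≈ 119.33)
W = -5 (W = 74 - 79 = -5)
x(H, X) = -6
(20183 - 24*t) - x(W, 131) = (20183 - 24*358/3) - 1*(-6) = (20183 - 1*2864) + 6 = (20183 - 2864) + 6 = 17319 + 6 = 17325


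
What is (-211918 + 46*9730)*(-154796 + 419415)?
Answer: 62360642778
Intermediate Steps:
(-211918 + 46*9730)*(-154796 + 419415) = (-211918 + 447580)*264619 = 235662*264619 = 62360642778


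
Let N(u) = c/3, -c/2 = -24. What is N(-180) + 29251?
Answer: 29267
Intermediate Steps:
c = 48 (c = -2*(-24) = 48)
N(u) = 16 (N(u) = 48/3 = (⅓)*48 = 16)
N(-180) + 29251 = 16 + 29251 = 29267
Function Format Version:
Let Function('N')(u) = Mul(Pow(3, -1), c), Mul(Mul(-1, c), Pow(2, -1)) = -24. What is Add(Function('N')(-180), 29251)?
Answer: 29267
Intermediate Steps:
c = 48 (c = Mul(-2, -24) = 48)
Function('N')(u) = 16 (Function('N')(u) = Mul(Pow(3, -1), 48) = Mul(Rational(1, 3), 48) = 16)
Add(Function('N')(-180), 29251) = Add(16, 29251) = 29267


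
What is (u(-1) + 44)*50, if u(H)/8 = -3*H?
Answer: 3400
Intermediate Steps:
u(H) = -24*H (u(H) = 8*(-3*H) = -24*H)
(u(-1) + 44)*50 = (-24*(-1) + 44)*50 = (24 + 44)*50 = 68*50 = 3400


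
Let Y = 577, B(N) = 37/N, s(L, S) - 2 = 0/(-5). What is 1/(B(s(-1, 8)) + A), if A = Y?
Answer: 2/1191 ≈ 0.0016793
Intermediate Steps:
s(L, S) = 2 (s(L, S) = 2 + 0/(-5) = 2 + 0*(-1/5) = 2 + 0 = 2)
A = 577
1/(B(s(-1, 8)) + A) = 1/(37/2 + 577) = 1/(1191/2) = 2/1191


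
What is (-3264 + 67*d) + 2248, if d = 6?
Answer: -614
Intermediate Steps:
(-3264 + 67*d) + 2248 = (-3264 + 67*6) + 2248 = (-3264 + 402) + 2248 = -2862 + 2248 = -614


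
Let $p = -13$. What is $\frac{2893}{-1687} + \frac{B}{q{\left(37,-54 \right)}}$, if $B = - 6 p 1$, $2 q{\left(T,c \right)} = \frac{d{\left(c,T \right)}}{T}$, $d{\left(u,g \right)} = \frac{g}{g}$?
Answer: $\frac{9734471}{1687} \approx 5770.3$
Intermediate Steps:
$d{\left(u,g \right)} = 1$
$q{\left(T,c \right)} = \frac{1}{2 T}$ ($q{\left(T,c \right)} = \frac{1 \frac{1}{T}}{2} = \frac{1}{2 T}$)
$B = 78$ ($B = \left(-6\right) \left(-13\right) 1 = 78 \cdot 1 = 78$)
$\frac{2893}{-1687} + \frac{B}{q{\left(37,-54 \right)}} = \frac{2893}{-1687} + \frac{78}{\frac{1}{2} \cdot \frac{1}{37}} = 2893 \left(- \frac{1}{1687}\right) + \frac{78}{\frac{1}{2} \cdot \frac{1}{37}} = - \frac{2893}{1687} + 78 \frac{1}{\frac{1}{74}} = - \frac{2893}{1687} + 78 \cdot 74 = - \frac{2893}{1687} + 5772 = \frac{9734471}{1687}$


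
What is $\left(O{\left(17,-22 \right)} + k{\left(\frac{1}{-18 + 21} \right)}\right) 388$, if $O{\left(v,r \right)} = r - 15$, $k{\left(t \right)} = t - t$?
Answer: $-14356$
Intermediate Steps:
$k{\left(t \right)} = 0$
$O{\left(v,r \right)} = -15 + r$
$\left(O{\left(17,-22 \right)} + k{\left(\frac{1}{-18 + 21} \right)}\right) 388 = \left(\left(-15 - 22\right) + 0\right) 388 = \left(-37 + 0\right) 388 = \left(-37\right) 388 = -14356$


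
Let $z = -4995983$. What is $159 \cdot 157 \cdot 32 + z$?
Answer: $-4197167$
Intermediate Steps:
$159 \cdot 157 \cdot 32 + z = 159 \cdot 157 \cdot 32 - 4995983 = 24963 \cdot 32 - 4995983 = 798816 - 4995983 = -4197167$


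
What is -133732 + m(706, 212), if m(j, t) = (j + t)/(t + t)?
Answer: -28350725/212 ≈ -1.3373e+5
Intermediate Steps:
m(j, t) = (j + t)/(2*t) (m(j, t) = (j + t)/((2*t)) = (j + t)*(1/(2*t)) = (j + t)/(2*t))
-133732 + m(706, 212) = -133732 + (½)*(706 + 212)/212 = -133732 + (½)*(1/212)*918 = -133732 + 459/212 = -28350725/212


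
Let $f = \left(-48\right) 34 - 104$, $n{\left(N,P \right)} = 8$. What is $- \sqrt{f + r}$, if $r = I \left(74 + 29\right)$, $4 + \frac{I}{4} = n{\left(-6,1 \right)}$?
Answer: $- 2 i \sqrt{22} \approx - 9.3808 i$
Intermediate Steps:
$I = 16$ ($I = -16 + 4 \cdot 8 = -16 + 32 = 16$)
$f = -1736$ ($f = -1632 - 104 = -1736$)
$r = 1648$ ($r = 16 \left(74 + 29\right) = 16 \cdot 103 = 1648$)
$- \sqrt{f + r} = - \sqrt{-1736 + 1648} = - \sqrt{-88} = - 2 i \sqrt{22}$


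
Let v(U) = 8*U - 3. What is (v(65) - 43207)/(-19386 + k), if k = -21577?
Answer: 42690/40963 ≈ 1.0422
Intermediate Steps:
v(U) = -3 + 8*U
(v(65) - 43207)/(-19386 + k) = ((-3 + 8*65) - 43207)/(-19386 - 21577) = ((-3 + 520) - 43207)/(-40963) = (517 - 43207)*(-1/40963) = -42690*(-1/40963) = 42690/40963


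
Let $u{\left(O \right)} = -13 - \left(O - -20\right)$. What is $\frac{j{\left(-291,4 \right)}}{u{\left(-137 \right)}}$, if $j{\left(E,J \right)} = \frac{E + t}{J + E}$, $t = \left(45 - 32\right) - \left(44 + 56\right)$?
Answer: $\frac{27}{2132} \approx 0.012664$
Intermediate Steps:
$t = -87$ ($t = 13 - 100 = -87$)
$u{\left(O \right)} = -33 - O$ ($u{\left(O \right)} = -13 - \left(O + 20\right) = -13 - \left(20 + O\right) = -33 - O$)
$j{\left(E,J \right)} = \frac{-87 + E}{E + J}$ ($j{\left(E,J \right)} = \frac{E - 87}{J + E} = \frac{-87 + E}{E + J}$)
$\frac{j{\left(-291,4 \right)}}{u{\left(-137 \right)}} = \frac{\frac{1}{-291 + 4} \left(-87 - 291\right)}{-33 - -137} = \frac{\frac{1}{-287} \left(-378\right)}{-33 + 137} = \frac{\left(- \frac{1}{287}\right) \left(-378\right)}{104} = \frac{54}{41} \cdot \frac{1}{104} = \frac{27}{2132}$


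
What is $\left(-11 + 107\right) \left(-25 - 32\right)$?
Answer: $-5472$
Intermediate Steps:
$\left(-11 + 107\right) \left(-25 - 32\right) = 96 \left(-57\right) = -5472$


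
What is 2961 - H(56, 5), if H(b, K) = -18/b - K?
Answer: 83057/28 ≈ 2966.3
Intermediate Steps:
H(b, K) = -K - 18/b
2961 - H(56, 5) = 2961 - (-1*5 - 18/56) = 2961 - (-5 - 18*1/56) = 2961 - (-5 - 9/28) = 2961 - 1*(-149/28) = 2961 + 149/28 = 83057/28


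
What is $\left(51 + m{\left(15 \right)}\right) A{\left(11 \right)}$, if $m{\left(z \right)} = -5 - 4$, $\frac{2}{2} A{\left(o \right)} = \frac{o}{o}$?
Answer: $42$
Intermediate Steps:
$A{\left(o \right)} = 1$ ($A{\left(o \right)} = \frac{o}{o} = 1$)
$m{\left(z \right)} = -9$ ($m{\left(z \right)} = -5 - 4 = -9$)
$\left(51 + m{\left(15 \right)}\right) A{\left(11 \right)} = \left(51 - 9\right) 1 = 42 \cdot 1 = 42$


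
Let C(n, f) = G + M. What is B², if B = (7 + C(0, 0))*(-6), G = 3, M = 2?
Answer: 5184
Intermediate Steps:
C(n, f) = 5 (C(n, f) = 3 + 2 = 5)
B = -72 (B = (7 + 5)*(-6) = 12*(-6) = -72)
B² = (-72)² = 5184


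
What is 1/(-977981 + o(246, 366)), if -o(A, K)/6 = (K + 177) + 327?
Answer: -1/983201 ≈ -1.0171e-6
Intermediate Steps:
o(A, K) = -3024 - 6*K (o(A, K) = -6*((K + 177) + 327) = -6*((177 + K) + 327) = -6*(504 + K) = -3024 - 6*K)
1/(-977981 + o(246, 366)) = 1/(-977981 + (-3024 - 6*366)) = 1/(-977981 + (-3024 - 2196)) = 1/(-977981 - 5220) = 1/(-983201) = -1/983201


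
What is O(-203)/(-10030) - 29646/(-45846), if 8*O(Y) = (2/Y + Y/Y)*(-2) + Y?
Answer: 2992611673/4609707760 ≈ 0.64920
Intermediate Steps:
O(Y) = -1/4 - 1/(2*Y) + Y/8 (O(Y) = ((2/Y + Y/Y)*(-2) + Y)/8 = ((2/Y + 1)*(-2) + Y)/8 = ((1 + 2/Y)*(-2) + Y)/8 = ((-2 - 4/Y) + Y)/8 = (-2 + Y - 4/Y)/8 = -1/4 - 1/(2*Y) + Y/8)
O(-203)/(-10030) - 29646/(-45846) = ((1/8)*(-4 - 203*(-2 - 203))/(-203))/(-10030) - 29646/(-45846) = ((1/8)*(-1/203)*(-4 - 203*(-205)))*(-1/10030) - 29646*(-1/45846) = ((1/8)*(-1/203)*(-4 + 41615))*(-1/10030) + 183/283 = ((1/8)*(-1/203)*41611)*(-1/10030) + 183/283 = -41611/1624*(-1/10030) + 183/283 = 41611/16288720 + 183/283 = 2992611673/4609707760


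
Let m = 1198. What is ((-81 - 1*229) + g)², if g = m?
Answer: 788544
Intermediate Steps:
g = 1198
((-81 - 1*229) + g)² = ((-81 - 1*229) + 1198)² = ((-81 - 229) + 1198)² = (-310 + 1198)² = 888² = 788544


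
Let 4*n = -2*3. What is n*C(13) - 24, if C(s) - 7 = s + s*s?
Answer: -615/2 ≈ -307.50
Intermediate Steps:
C(s) = 7 + s + s² (C(s) = 7 + (s + s*s) = 7 + (s + s²) = 7 + s + s²)
n = -3/2 (n = (-2*3)/4 = (¼)*(-6) = -3/2 ≈ -1.5000)
n*C(13) - 24 = -3*(7 + 13 + 13²)/2 - 24 = -3*(7 + 13 + 169)/2 - 24 = -3/2*189 - 24 = -567/2 - 24 = -615/2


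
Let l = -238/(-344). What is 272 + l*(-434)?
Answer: -2431/86 ≈ -28.267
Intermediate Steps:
l = 119/172 (l = -238*(-1/344) = 119/172 ≈ 0.69186)
272 + l*(-434) = 272 + (119/172)*(-434) = 272 - 25823/86 = -2431/86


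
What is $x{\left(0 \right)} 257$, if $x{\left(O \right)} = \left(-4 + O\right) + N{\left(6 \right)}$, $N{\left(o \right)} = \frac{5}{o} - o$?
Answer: $- \frac{14135}{6} \approx -2355.8$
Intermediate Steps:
$N{\left(o \right)} = - o + \frac{5}{o}$
$x{\left(O \right)} = - \frac{55}{6} + O$ ($x{\left(O \right)} = \left(-4 + O\right) + \left(\left(-1\right) 6 + \frac{5}{6}\right) = \left(-4 + O\right) + \left(-6 + 5 \cdot \frac{1}{6}\right) = \left(-4 + O\right) + \left(-6 + \frac{5}{6}\right) = \left(-4 + O\right) - \frac{31}{6} = - \frac{55}{6} + O$)
$x{\left(0 \right)} 257 = \left(- \frac{55}{6} + 0\right) 257 = \left(- \frac{55}{6}\right) 257 = - \frac{14135}{6}$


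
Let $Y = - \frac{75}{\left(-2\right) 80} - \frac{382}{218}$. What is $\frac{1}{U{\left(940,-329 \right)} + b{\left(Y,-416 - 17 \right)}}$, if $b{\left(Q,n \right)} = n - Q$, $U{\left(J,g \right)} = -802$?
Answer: $- \frac{3488}{4303203} \approx -0.00081056$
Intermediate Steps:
$Y = - \frac{4477}{3488}$ ($Y = - \frac{75}{-160} - \frac{191}{109} = \left(-75\right) \left(- \frac{1}{160}\right) - \frac{191}{109} = \frac{15}{32} - \frac{191}{109} = - \frac{4477}{3488} \approx -1.2835$)
$\frac{1}{U{\left(940,-329 \right)} + b{\left(Y,-416 - 17 \right)}} = \frac{1}{-802 - \frac{1505827}{3488}} = \frac{1}{- \frac{4303203}{3488}} = - \frac{3488}{4303203}$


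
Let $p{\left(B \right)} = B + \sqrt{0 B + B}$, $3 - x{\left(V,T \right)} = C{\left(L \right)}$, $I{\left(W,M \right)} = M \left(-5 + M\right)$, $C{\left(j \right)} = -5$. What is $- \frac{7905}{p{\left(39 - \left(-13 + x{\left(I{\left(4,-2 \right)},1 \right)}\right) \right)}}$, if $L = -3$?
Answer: $- \frac{7905}{43} + \frac{7905 \sqrt{11}}{946} \approx -156.12$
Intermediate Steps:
$x{\left(V,T \right)} = 8$ ($x{\left(V,T \right)} = 3 - -5 = 3 + 5 = 8$)
$p{\left(B \right)} = B + \sqrt{B}$ ($p{\left(B \right)} = B + \sqrt{0 + B} = B + \sqrt{B}$)
$- \frac{7905}{p{\left(39 - \left(-13 + x{\left(I{\left(4,-2 \right)},1 \right)}\right) \right)}} = - \frac{7905}{\left(39 - \left(-13 + 8\right)\right) + \sqrt{39 - \left(-13 + 8\right)}} = - \frac{7905}{\left(39 - -5\right) + \sqrt{39 - -5}} = - \frac{7905}{\left(39 + 5\right) + \sqrt{39 + 5}} = - \frac{7905}{44 + \sqrt{44}} = - \frac{7905}{44 + 2 \sqrt{11}}$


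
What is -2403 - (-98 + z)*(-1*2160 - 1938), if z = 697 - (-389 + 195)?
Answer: 3247311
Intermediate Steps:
z = 891 (z = 697 - 1*(-194) = 697 + 194 = 891)
-2403 - (-98 + z)*(-1*2160 - 1938) = -2403 - (-98 + 891)*(-1*2160 - 1938) = -2403 - 793*(-2160 - 1938) = -2403 - 793*(-4098) = -2403 - 1*(-3249714) = -2403 + 3249714 = 3247311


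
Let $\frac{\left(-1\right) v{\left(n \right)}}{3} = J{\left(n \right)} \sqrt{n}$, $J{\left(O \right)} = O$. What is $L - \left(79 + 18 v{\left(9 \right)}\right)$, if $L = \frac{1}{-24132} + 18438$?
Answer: $\frac{478223843}{24132} \approx 19817.0$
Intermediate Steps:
$v{\left(n \right)} = - 3 n^{\frac{3}{2}}$ ($v{\left(n \right)} = - 3 n \sqrt{n} = - 3 n^{\frac{3}{2}}$)
$L = \frac{444945815}{24132}$ ($L = - \frac{1}{24132} + 18438 = \frac{444945815}{24132} \approx 18438.0$)
$L - \left(79 + 18 v{\left(9 \right)}\right) = \frac{444945815}{24132} - \left(79 + 18 \left(- 3 \cdot 9^{\frac{3}{2}}\right)\right) = \frac{444945815}{24132} - \left(79 + 18 \left(\left(-3\right) 27\right)\right) = \frac{444945815}{24132} - \left(79 + 18 \left(-81\right)\right) = \frac{444945815}{24132} - \left(79 - 1458\right) = \frac{444945815}{24132} - -1379 = \frac{444945815}{24132} + 1379 = \frac{478223843}{24132}$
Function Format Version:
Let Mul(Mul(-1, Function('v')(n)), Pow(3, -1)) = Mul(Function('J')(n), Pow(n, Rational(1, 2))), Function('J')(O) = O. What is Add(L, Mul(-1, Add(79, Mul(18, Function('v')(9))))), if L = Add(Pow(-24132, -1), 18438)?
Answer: Rational(478223843, 24132) ≈ 19817.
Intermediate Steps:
Function('v')(n) = Mul(-3, Pow(n, Rational(3, 2))) (Function('v')(n) = Mul(-3, Mul(n, Pow(n, Rational(1, 2)))) = Mul(-3, Pow(n, Rational(3, 2))))
L = Rational(444945815, 24132) (L = Add(Rational(-1, 24132), 18438) = Rational(444945815, 24132) ≈ 18438.)
Add(L, Mul(-1, Add(79, Mul(18, Function('v')(9))))) = Add(Rational(444945815, 24132), Mul(-1, Add(79, Mul(18, Mul(-3, Pow(9, Rational(3, 2))))))) = Add(Rational(444945815, 24132), Mul(-1, Add(79, Mul(18, Mul(-3, 27))))) = Add(Rational(444945815, 24132), Mul(-1, Add(79, Mul(18, -81)))) = Add(Rational(444945815, 24132), Mul(-1, Add(79, -1458))) = Add(Rational(444945815, 24132), Mul(-1, -1379)) = Add(Rational(444945815, 24132), 1379) = Rational(478223843, 24132)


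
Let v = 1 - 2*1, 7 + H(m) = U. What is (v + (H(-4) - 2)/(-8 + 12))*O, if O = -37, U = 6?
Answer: 259/4 ≈ 64.750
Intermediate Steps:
H(m) = -1 (H(m) = -7 + 6 = -1)
v = -1 (v = 1 - 2 = -1)
(v + (H(-4) - 2)/(-8 + 12))*O = (-1 + (-1 - 2)/(-8 + 12))*(-37) = (-1 - 3/4)*(-37) = (-1 - 3*¼)*(-37) = (-1 - ¾)*(-37) = -7/4*(-37) = 259/4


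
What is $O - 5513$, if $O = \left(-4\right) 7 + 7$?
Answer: $-5534$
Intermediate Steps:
$O = -21$ ($O = -28 + 7 = -21$)
$O - 5513 = -21 - 5513 = -5534$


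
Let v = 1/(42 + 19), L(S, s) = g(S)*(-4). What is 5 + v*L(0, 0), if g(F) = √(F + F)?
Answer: 5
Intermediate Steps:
g(F) = √2*√F (g(F) = √(2*F) = √2*√F)
L(S, s) = -4*√2*√S (L(S, s) = (√2*√S)*(-4) = -4*√2*√S)
v = 1/61 ≈ 0.016393
5 + v*L(0, 0) = 5 + (-4*√2*√0)/61 = 5 + (-4*√2*0)/61 = 5 + (1/61)*0 = 5 + 0 = 5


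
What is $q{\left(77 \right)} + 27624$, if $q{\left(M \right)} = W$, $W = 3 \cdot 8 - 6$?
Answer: $27642$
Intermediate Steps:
$W = 18$ ($W = 24 - 6 = 18$)
$q{\left(M \right)} = 18$
$q{\left(77 \right)} + 27624 = 18 + 27624 = 27642$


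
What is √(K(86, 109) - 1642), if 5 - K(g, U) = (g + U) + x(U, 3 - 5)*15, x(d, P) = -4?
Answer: 2*I*√443 ≈ 42.095*I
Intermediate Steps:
K(g, U) = 65 - U - g (K(g, U) = 5 - ((g + U) - 4*15) = 5 - ((U + g) - 60) = 5 - (-60 + U + g) = 5 + (60 - U - g) = 65 - U - g)
√(K(86, 109) - 1642) = √((65 - 1*109 - 1*86) - 1642) = √((65 - 109 - 86) - 1642) = √(-130 - 1642) = √(-1772) = 2*I*√443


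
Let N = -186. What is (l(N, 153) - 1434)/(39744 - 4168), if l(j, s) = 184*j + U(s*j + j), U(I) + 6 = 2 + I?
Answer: -32153/17788 ≈ -1.8076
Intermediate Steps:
U(I) = -4 + I (U(I) = -6 + (2 + I) = -4 + I)
l(j, s) = -4 + 185*j + j*s (l(j, s) = 184*j + (-4 + (s*j + j)) = 184*j + (-4 + (j*s + j)) = 184*j + (-4 + (j + j*s)) = 184*j + (-4 + j + j*s) = -4 + 185*j + j*s)
(l(N, 153) - 1434)/(39744 - 4168) = ((-4 + 185*(-186) - 186*153) - 1434)/(39744 - 4168) = ((-4 - 34410 - 28458) - 1434)/35576 = (-62872 - 1434)*(1/35576) = -64306*1/35576 = -32153/17788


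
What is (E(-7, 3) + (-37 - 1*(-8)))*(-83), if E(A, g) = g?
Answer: 2158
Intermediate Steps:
(E(-7, 3) + (-37 - 1*(-8)))*(-83) = (3 + (-37 - 1*(-8)))*(-83) = (3 + (-37 + 8))*(-83) = (3 - 29)*(-83) = -26*(-83) = 2158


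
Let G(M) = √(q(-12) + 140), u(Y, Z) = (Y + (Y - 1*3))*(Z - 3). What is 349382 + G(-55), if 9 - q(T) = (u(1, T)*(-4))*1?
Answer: 349382 + √209 ≈ 3.4940e+5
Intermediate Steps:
u(Y, Z) = (-3 + Z)*(-3 + 2*Y) (u(Y, Z) = (Y + (Y - 3))*(-3 + Z) = (Y + (-3 + Y))*(-3 + Z) = (-3 + 2*Y)*(-3 + Z) = (-3 + Z)*(-3 + 2*Y))
q(T) = 21 - 4*T (q(T) = 9 - (9 - 6*1 - 3*T + 2*1*T)*(-4) = 9 - (9 - 6 - 3*T + 2*T)*(-4) = 9 - (3 - T)*(-4) = 9 - (-12 + 4*T) = 9 + (12 - 4*T) = 21 - 4*T)
G(M) = √209 (G(M) = √((21 - 4*(-12)) + 140) = √((21 + 48) + 140) = √(69 + 140) = √209)
349382 + G(-55) = 349382 + √209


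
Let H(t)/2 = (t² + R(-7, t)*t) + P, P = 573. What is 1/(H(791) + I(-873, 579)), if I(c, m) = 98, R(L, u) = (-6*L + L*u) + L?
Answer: -1/7451558 ≈ -1.3420e-7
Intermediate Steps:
R(L, u) = -5*L + L*u
H(t) = 1146 + 2*t² + 2*t*(35 - 7*t) (H(t) = 2*((t² + (-7*(-5 + t))*t) + 573) = 2*((t² + (35 - 7*t)*t) + 573) = 2*((t² + t*(35 - 7*t)) + 573) = 2*(573 + t² + t*(35 - 7*t)) = 1146 + 2*t² + 2*t*(35 - 7*t))
1/(H(791) + I(-873, 579)) = 1/((1146 - 12*791² + 70*791) + 98) = 1/((1146 - 12*625681 + 55370) + 98) = 1/((1146 - 7508172 + 55370) + 98) = 1/(-7451656 + 98) = 1/(-7451558) = -1/7451558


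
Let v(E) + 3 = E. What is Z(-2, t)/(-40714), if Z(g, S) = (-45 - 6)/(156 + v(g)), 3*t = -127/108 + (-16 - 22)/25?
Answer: 51/6147814 ≈ 8.2956e-6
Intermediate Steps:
v(E) = -3 + E
t = -7279/8100 (t = (-127/108 + (-16 - 22)/25)/3 = (-127*1/108 - 38*1/25)/3 = (-127/108 - 38/25)/3 = (1/3)*(-7279/2700) = -7279/8100 ≈ -0.89864)
Z(g, S) = -51/(153 + g) (Z(g, S) = (-45 - 6)/(156 + (-3 + g)) = -51/(153 + g))
Z(-2, t)/(-40714) = -51/(153 - 2)/(-40714) = -51/151*(-1/40714) = 51/6147814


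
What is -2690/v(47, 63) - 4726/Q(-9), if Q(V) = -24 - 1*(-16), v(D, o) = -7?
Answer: 27301/28 ≈ 975.04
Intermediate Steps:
Q(V) = -8 (Q(V) = -24 + 16 = -8)
-2690/v(47, 63) - 4726/Q(-9) = -2690/(-7) - 4726/(-8) = -2690*(-⅐) - 4726*(-⅛) = 2690/7 + 2363/4 = 27301/28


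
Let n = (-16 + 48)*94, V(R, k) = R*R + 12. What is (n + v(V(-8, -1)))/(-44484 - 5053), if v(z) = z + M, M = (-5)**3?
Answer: -2959/49537 ≈ -0.059733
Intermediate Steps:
V(R, k) = 12 + R**2 (V(R, k) = R**2 + 12 = 12 + R**2)
n = 3008 (n = 32*94 = 3008)
M = -125
v(z) = -125 + z (v(z) = z - 125 = -125 + z)
(n + v(V(-8, -1)))/(-44484 - 5053) = (3008 + (-125 + (12 + (-8)**2)))/(-44484 - 5053) = (3008 + (-125 + (12 + 64)))/(-49537) = (3008 + (-125 + 76))*(-1/49537) = (3008 - 49)*(-1/49537) = 2959*(-1/49537) = -2959/49537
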